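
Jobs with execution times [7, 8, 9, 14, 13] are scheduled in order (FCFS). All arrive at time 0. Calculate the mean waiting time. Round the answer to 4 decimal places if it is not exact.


FCFS order (as given): [7, 8, 9, 14, 13]
Waiting times:
  Job 1: wait = 0
  Job 2: wait = 7
  Job 3: wait = 15
  Job 4: wait = 24
  Job 5: wait = 38
Sum of waiting times = 84
Average waiting time = 84/5 = 16.8

16.8


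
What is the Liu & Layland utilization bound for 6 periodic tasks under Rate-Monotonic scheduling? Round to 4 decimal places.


Compute 2^(1/6) = 1.1224620483
Subtract 1: 1.1224620483 - 1 = 0.1224620483
Multiply by n: 6 * 0.1224620483 = 0.7347722898
Round to 4 dp: 0.7348

0.7348


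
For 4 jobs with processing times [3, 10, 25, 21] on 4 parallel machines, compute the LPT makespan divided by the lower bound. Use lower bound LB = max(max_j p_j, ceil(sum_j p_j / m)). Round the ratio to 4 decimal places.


LPT order: [25, 21, 10, 3]
Machine loads after assignment: [25, 21, 10, 3]
LPT makespan = 25
Lower bound = max(max_job, ceil(total/4)) = max(25, 15) = 25
Ratio = 25 / 25 = 1.0

1.0


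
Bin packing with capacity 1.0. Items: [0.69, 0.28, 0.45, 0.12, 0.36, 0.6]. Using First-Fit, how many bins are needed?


Place items sequentially using First-Fit:
  Item 0.69 -> new Bin 1
  Item 0.28 -> Bin 1 (now 0.97)
  Item 0.45 -> new Bin 2
  Item 0.12 -> Bin 2 (now 0.57)
  Item 0.36 -> Bin 2 (now 0.93)
  Item 0.6 -> new Bin 3
Total bins used = 3

3


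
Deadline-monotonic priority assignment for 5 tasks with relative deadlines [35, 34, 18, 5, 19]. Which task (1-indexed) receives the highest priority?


Sort tasks by relative deadline (ascending):
  Task 4: deadline = 5
  Task 3: deadline = 18
  Task 5: deadline = 19
  Task 2: deadline = 34
  Task 1: deadline = 35
Priority order (highest first): [4, 3, 5, 2, 1]
Highest priority task = 4

4


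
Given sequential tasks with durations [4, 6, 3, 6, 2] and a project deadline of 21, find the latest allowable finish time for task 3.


LF(activity 3) = deadline - sum of successor durations
Successors: activities 4 through 5 with durations [6, 2]
Sum of successor durations = 8
LF = 21 - 8 = 13

13


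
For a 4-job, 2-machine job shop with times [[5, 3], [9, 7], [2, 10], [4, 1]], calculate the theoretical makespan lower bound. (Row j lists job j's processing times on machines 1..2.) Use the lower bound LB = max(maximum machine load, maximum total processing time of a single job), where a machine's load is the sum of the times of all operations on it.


Machine loads:
  Machine 1: 5 + 9 + 2 + 4 = 20
  Machine 2: 3 + 7 + 10 + 1 = 21
Max machine load = 21
Job totals:
  Job 1: 8
  Job 2: 16
  Job 3: 12
  Job 4: 5
Max job total = 16
Lower bound = max(21, 16) = 21

21


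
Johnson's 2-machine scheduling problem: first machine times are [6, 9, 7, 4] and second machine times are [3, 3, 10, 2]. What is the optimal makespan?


Apply Johnson's rule:
  Group 1 (a <= b): [(3, 7, 10)]
  Group 2 (a > b): [(1, 6, 3), (2, 9, 3), (4, 4, 2)]
Optimal job order: [3, 1, 2, 4]
Schedule:
  Job 3: M1 done at 7, M2 done at 17
  Job 1: M1 done at 13, M2 done at 20
  Job 2: M1 done at 22, M2 done at 25
  Job 4: M1 done at 26, M2 done at 28
Makespan = 28

28


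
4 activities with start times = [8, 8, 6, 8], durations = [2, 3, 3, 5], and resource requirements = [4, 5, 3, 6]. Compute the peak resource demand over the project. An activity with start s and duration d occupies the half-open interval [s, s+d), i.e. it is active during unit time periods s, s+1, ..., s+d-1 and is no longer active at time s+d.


Each activity i is active on [start_i, start_i + duration_i).
Compute total resource usage per time slot:
  t=0: active resources = [], total = 0
  t=1: active resources = [], total = 0
  t=2: active resources = [], total = 0
  t=3: active resources = [], total = 0
  t=4: active resources = [], total = 0
  t=5: active resources = [], total = 0
  t=6: active resources = [3], total = 3
  t=7: active resources = [3], total = 3
  t=8: active resources = [4, 5, 3, 6], total = 18
  t=9: active resources = [4, 5, 6], total = 15
  t=10: active resources = [5, 6], total = 11
  t=11: active resources = [6], total = 6
  t=12: active resources = [6], total = 6
Peak resource demand = 18

18


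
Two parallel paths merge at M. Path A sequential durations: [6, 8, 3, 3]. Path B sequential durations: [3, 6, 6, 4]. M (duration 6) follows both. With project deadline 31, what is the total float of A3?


Forward pass: ES(A3) = sum of predecessors on chain A = 14
EF = ES + duration = 14 + 3 = 17
Backward pass: LF(M) = deadline = 31; LS(M) = 31 - 6 = 25
LF(A3) = LS(M) - sum(successors on chain A) = 25 - 3 = 22
LS = LF - duration = 22 - 3 = 19
Total float = LS - ES = 19 - 14 = 5

5


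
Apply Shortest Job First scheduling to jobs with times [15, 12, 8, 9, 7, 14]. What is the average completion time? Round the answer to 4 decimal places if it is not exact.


SJF order (ascending): [7, 8, 9, 12, 14, 15]
Completion times:
  Job 1: burst=7, C=7
  Job 2: burst=8, C=15
  Job 3: burst=9, C=24
  Job 4: burst=12, C=36
  Job 5: burst=14, C=50
  Job 6: burst=15, C=65
Average completion = 197/6 = 32.8333

32.8333


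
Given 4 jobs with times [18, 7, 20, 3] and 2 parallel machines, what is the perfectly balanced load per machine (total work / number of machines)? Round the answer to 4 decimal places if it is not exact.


Total processing time = 18 + 7 + 20 + 3 = 48
Number of machines = 2
Ideal balanced load = 48 / 2 = 24.0

24.0


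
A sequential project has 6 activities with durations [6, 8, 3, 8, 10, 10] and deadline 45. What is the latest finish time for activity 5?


LF(activity 5) = deadline - sum of successor durations
Successors: activities 6 through 6 with durations [10]
Sum of successor durations = 10
LF = 45 - 10 = 35

35


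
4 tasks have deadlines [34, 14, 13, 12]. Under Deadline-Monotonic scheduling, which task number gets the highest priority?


Sort tasks by relative deadline (ascending):
  Task 4: deadline = 12
  Task 3: deadline = 13
  Task 2: deadline = 14
  Task 1: deadline = 34
Priority order (highest first): [4, 3, 2, 1]
Highest priority task = 4

4


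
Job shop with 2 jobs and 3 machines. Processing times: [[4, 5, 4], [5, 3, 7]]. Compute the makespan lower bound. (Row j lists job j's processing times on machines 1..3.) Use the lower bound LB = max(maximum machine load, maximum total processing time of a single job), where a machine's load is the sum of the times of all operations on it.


Machine loads:
  Machine 1: 4 + 5 = 9
  Machine 2: 5 + 3 = 8
  Machine 3: 4 + 7 = 11
Max machine load = 11
Job totals:
  Job 1: 13
  Job 2: 15
Max job total = 15
Lower bound = max(11, 15) = 15

15


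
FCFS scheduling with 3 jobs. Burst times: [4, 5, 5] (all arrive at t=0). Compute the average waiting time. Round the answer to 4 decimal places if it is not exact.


FCFS order (as given): [4, 5, 5]
Waiting times:
  Job 1: wait = 0
  Job 2: wait = 4
  Job 3: wait = 9
Sum of waiting times = 13
Average waiting time = 13/3 = 4.3333

4.3333


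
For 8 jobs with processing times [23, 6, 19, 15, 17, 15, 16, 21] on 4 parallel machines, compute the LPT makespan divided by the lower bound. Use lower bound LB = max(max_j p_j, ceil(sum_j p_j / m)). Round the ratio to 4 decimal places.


LPT order: [23, 21, 19, 17, 16, 15, 15, 6]
Machine loads after assignment: [29, 36, 34, 33]
LPT makespan = 36
Lower bound = max(max_job, ceil(total/4)) = max(23, 33) = 33
Ratio = 36 / 33 = 1.0909

1.0909


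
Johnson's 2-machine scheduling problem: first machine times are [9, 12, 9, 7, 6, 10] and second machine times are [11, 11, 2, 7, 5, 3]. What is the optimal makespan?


Apply Johnson's rule:
  Group 1 (a <= b): [(4, 7, 7), (1, 9, 11)]
  Group 2 (a > b): [(2, 12, 11), (5, 6, 5), (6, 10, 3), (3, 9, 2)]
Optimal job order: [4, 1, 2, 5, 6, 3]
Schedule:
  Job 4: M1 done at 7, M2 done at 14
  Job 1: M1 done at 16, M2 done at 27
  Job 2: M1 done at 28, M2 done at 39
  Job 5: M1 done at 34, M2 done at 44
  Job 6: M1 done at 44, M2 done at 47
  Job 3: M1 done at 53, M2 done at 55
Makespan = 55

55


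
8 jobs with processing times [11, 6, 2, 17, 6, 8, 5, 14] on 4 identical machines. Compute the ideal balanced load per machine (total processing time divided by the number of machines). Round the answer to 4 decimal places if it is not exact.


Total processing time = 11 + 6 + 2 + 17 + 6 + 8 + 5 + 14 = 69
Number of machines = 4
Ideal balanced load = 69 / 4 = 17.25

17.25


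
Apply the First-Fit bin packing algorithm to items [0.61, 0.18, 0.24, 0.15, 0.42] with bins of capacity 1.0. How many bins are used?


Place items sequentially using First-Fit:
  Item 0.61 -> new Bin 1
  Item 0.18 -> Bin 1 (now 0.79)
  Item 0.24 -> new Bin 2
  Item 0.15 -> Bin 1 (now 0.94)
  Item 0.42 -> Bin 2 (now 0.66)
Total bins used = 2

2


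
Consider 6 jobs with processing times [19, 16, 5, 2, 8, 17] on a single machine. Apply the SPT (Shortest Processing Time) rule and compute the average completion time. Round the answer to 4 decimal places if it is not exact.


Sort jobs by processing time (SPT order): [2, 5, 8, 16, 17, 19]
Compute completion times sequentially:
  Job 1: processing = 2, completes at 2
  Job 2: processing = 5, completes at 7
  Job 3: processing = 8, completes at 15
  Job 4: processing = 16, completes at 31
  Job 5: processing = 17, completes at 48
  Job 6: processing = 19, completes at 67
Sum of completion times = 170
Average completion time = 170/6 = 28.3333

28.3333


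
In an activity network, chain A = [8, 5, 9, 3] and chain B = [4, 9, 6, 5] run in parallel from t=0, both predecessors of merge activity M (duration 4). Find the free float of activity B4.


ES(B4) = sum of predecessors on chain B = 19
EF(B4) = ES + duration = 19 + 5 = 24
Successor of B4 is M. ES(M) = max(sum(A), sum(B)) = max(25, 24) = 25
Free float = ES(successor) - EF(current) = 25 - 24 = 1

1


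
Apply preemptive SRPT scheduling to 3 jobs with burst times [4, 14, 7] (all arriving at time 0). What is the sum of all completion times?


Since all jobs arrive at t=0, SRPT equals SPT ordering.
SPT order: [4, 7, 14]
Completion times:
  Job 1: p=4, C=4
  Job 2: p=7, C=11
  Job 3: p=14, C=25
Total completion time = 4 + 11 + 25 = 40

40


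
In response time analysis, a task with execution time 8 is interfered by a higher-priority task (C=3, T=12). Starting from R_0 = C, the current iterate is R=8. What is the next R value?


R_next = C + ceil(R_prev / T_hp) * C_hp
ceil(8 / 12) = ceil(0.6667) = 1
Interference = 1 * 3 = 3
R_next = 8 + 3 = 11

11


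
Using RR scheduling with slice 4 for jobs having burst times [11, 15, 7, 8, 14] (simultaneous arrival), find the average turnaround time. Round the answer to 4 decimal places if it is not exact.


Time quantum = 4
Execution trace:
  J1 runs 4 units, time = 4
  J2 runs 4 units, time = 8
  J3 runs 4 units, time = 12
  J4 runs 4 units, time = 16
  J5 runs 4 units, time = 20
  J1 runs 4 units, time = 24
  J2 runs 4 units, time = 28
  J3 runs 3 units, time = 31
  J4 runs 4 units, time = 35
  J5 runs 4 units, time = 39
  J1 runs 3 units, time = 42
  J2 runs 4 units, time = 46
  J5 runs 4 units, time = 50
  J2 runs 3 units, time = 53
  J5 runs 2 units, time = 55
Finish times: [42, 53, 31, 35, 55]
Average turnaround = 216/5 = 43.2

43.2


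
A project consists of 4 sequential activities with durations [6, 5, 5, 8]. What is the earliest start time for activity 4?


Activity 4 starts after activities 1 through 3 complete.
Predecessor durations: [6, 5, 5]
ES = 6 + 5 + 5 = 16

16


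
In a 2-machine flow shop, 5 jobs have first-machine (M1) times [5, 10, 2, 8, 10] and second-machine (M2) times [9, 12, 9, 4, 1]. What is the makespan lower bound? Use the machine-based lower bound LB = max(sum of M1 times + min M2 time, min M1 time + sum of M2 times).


LB1 = sum(M1 times) + min(M2 times) = 35 + 1 = 36
LB2 = min(M1 times) + sum(M2 times) = 2 + 35 = 37
Lower bound = max(LB1, LB2) = max(36, 37) = 37

37


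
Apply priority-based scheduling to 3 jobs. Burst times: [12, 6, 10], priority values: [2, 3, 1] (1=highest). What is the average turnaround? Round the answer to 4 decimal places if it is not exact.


Sort by priority (ascending = highest first):
Order: [(1, 10), (2, 12), (3, 6)]
Completion times:
  Priority 1, burst=10, C=10
  Priority 2, burst=12, C=22
  Priority 3, burst=6, C=28
Average turnaround = 60/3 = 20.0

20.0


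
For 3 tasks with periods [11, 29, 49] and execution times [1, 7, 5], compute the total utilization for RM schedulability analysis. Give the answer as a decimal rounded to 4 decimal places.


Compute individual utilizations (exact fractions):
  Task 1: C/T = 1/11 (approx. 0.0909)
  Task 2: C/T = 7/29 (approx. 0.2414)
  Task 3: C/T = 5/49 (approx. 0.102)
Total utilization U = 1/11 + 7/29 + 5/49 = 6789/15631
Rounded to 4 decimal places: U = 0.4343
RM (Liu & Layland) bound for 3 tasks = 0.779763; compare with U = 6789/15631 (approx. 0.434329)
U <= bound, so schedulable by RM sufficient condition.

0.4343


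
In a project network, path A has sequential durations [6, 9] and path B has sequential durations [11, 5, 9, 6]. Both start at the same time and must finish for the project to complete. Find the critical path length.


Path A total = 6 + 9 = 15
Path B total = 11 + 5 + 9 + 6 = 31
Critical path = longest path = max(15, 31) = 31

31


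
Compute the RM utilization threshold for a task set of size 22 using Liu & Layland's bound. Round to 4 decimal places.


Compute 2^(1/22) = 1.0320082797
Subtract 1: 1.0320082797 - 1 = 0.0320082797
Multiply by n: 22 * 0.0320082797 = 0.7041821534
Round to 4 dp: 0.7042

0.7042


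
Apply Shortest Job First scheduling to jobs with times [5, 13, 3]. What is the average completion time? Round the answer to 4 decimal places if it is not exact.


SJF order (ascending): [3, 5, 13]
Completion times:
  Job 1: burst=3, C=3
  Job 2: burst=5, C=8
  Job 3: burst=13, C=21
Average completion = 32/3 = 10.6667

10.6667


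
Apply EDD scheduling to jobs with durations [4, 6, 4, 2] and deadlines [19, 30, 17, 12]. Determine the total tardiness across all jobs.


Sort by due date (EDD order): [(2, 12), (4, 17), (4, 19), (6, 30)]
Compute completion times and tardiness:
  Job 1: p=2, d=12, C=2, tardiness=max(0,2-12)=0
  Job 2: p=4, d=17, C=6, tardiness=max(0,6-17)=0
  Job 3: p=4, d=19, C=10, tardiness=max(0,10-19)=0
  Job 4: p=6, d=30, C=16, tardiness=max(0,16-30)=0
Total tardiness = 0

0


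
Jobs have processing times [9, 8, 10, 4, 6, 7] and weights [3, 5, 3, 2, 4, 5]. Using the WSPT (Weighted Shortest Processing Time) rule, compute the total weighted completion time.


Compute p/w ratios and sort ascending (WSPT): [(7, 5), (6, 4), (8, 5), (4, 2), (9, 3), (10, 3)]
Compute weighted completion times:
  Job (p=7,w=5): C=7, w*C=5*7=35
  Job (p=6,w=4): C=13, w*C=4*13=52
  Job (p=8,w=5): C=21, w*C=5*21=105
  Job (p=4,w=2): C=25, w*C=2*25=50
  Job (p=9,w=3): C=34, w*C=3*34=102
  Job (p=10,w=3): C=44, w*C=3*44=132
Total weighted completion time = 476

476


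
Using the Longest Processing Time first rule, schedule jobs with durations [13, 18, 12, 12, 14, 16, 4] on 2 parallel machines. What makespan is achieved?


Sort jobs in decreasing order (LPT): [18, 16, 14, 13, 12, 12, 4]
Assign each job to the least loaded machine:
  Machine 1: jobs [18, 13, 12], load = 43
  Machine 2: jobs [16, 14, 12, 4], load = 46
Makespan = max load = 46

46


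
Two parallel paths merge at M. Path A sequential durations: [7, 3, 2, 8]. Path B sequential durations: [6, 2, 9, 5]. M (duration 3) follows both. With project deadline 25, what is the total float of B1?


Forward pass: ES(B1) = sum of predecessors on chain B = 0
EF = ES + duration = 0 + 6 = 6
Backward pass: LF(M) = deadline = 25; LS(M) = 25 - 3 = 22
LF(B1) = LS(M) - sum(successors on chain B) = 22 - 16 = 6
LS = LF - duration = 6 - 6 = 0
Total float = LS - ES = 0 - 0 = 0

0


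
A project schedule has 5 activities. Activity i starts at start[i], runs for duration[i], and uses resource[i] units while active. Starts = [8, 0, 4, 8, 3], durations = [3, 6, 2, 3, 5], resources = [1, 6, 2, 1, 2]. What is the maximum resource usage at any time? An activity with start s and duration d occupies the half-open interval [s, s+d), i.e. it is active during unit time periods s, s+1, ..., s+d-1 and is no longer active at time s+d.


Each activity i is active on [start_i, start_i + duration_i).
Compute total resource usage per time slot:
  t=0: active resources = [6], total = 6
  t=1: active resources = [6], total = 6
  t=2: active resources = [6], total = 6
  t=3: active resources = [6, 2], total = 8
  t=4: active resources = [6, 2, 2], total = 10
  t=5: active resources = [6, 2, 2], total = 10
  t=6: active resources = [2], total = 2
  t=7: active resources = [2], total = 2
  t=8: active resources = [1, 1], total = 2
  t=9: active resources = [1, 1], total = 2
  t=10: active resources = [1, 1], total = 2
Peak resource demand = 10

10


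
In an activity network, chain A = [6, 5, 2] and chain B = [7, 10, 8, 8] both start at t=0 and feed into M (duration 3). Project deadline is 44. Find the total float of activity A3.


Forward pass: ES(A3) = sum of predecessors on chain A = 11
EF = ES + duration = 11 + 2 = 13
Backward pass: LF(M) = deadline = 44; LS(M) = 44 - 3 = 41
LF(A3) = LS(M) - sum(successors on chain A) = 41 - 0 = 41
LS = LF - duration = 41 - 2 = 39
Total float = LS - ES = 39 - 11 = 28

28


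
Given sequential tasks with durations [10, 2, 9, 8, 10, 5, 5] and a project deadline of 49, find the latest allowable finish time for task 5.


LF(activity 5) = deadline - sum of successor durations
Successors: activities 6 through 7 with durations [5, 5]
Sum of successor durations = 10
LF = 49 - 10 = 39

39


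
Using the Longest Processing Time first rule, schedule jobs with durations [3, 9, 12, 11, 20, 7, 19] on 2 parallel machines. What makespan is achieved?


Sort jobs in decreasing order (LPT): [20, 19, 12, 11, 9, 7, 3]
Assign each job to the least loaded machine:
  Machine 1: jobs [20, 11, 9], load = 40
  Machine 2: jobs [19, 12, 7, 3], load = 41
Makespan = max load = 41

41


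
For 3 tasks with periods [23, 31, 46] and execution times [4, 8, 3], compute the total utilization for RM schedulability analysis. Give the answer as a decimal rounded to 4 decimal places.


Compute individual utilizations (exact fractions):
  Task 1: C/T = 4/23 (approx. 0.1739)
  Task 2: C/T = 8/31 (approx. 0.2581)
  Task 3: C/T = 3/46 (approx. 0.0652)
Total utilization U = 4/23 + 8/31 + 3/46 = 709/1426
Rounded to 4 decimal places: U = 0.4972
RM (Liu & Layland) bound for 3 tasks = 0.779763; compare with U = 709/1426 (approx. 0.497195)
U <= bound, so schedulable by RM sufficient condition.

0.4972


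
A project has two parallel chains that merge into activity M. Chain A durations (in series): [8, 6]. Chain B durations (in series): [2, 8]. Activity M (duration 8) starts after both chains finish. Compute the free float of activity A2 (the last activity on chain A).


ES(A2) = sum of predecessors on chain A = 8
EF(A2) = ES + duration = 8 + 6 = 14
Successor of A2 is M. ES(M) = max(sum(A), sum(B)) = max(14, 10) = 14
Free float = ES(successor) - EF(current) = 14 - 14 = 0

0


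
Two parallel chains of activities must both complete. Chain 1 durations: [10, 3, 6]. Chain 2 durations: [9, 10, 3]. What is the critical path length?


Path A total = 10 + 3 + 6 = 19
Path B total = 9 + 10 + 3 = 22
Critical path = longest path = max(19, 22) = 22

22


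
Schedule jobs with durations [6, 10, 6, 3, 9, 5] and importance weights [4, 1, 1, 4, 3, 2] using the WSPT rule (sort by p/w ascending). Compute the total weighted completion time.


Compute p/w ratios and sort ascending (WSPT): [(3, 4), (6, 4), (5, 2), (9, 3), (6, 1), (10, 1)]
Compute weighted completion times:
  Job (p=3,w=4): C=3, w*C=4*3=12
  Job (p=6,w=4): C=9, w*C=4*9=36
  Job (p=5,w=2): C=14, w*C=2*14=28
  Job (p=9,w=3): C=23, w*C=3*23=69
  Job (p=6,w=1): C=29, w*C=1*29=29
  Job (p=10,w=1): C=39, w*C=1*39=39
Total weighted completion time = 213

213


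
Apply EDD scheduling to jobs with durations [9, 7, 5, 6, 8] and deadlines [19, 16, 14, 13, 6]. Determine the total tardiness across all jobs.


Sort by due date (EDD order): [(8, 6), (6, 13), (5, 14), (7, 16), (9, 19)]
Compute completion times and tardiness:
  Job 1: p=8, d=6, C=8, tardiness=max(0,8-6)=2
  Job 2: p=6, d=13, C=14, tardiness=max(0,14-13)=1
  Job 3: p=5, d=14, C=19, tardiness=max(0,19-14)=5
  Job 4: p=7, d=16, C=26, tardiness=max(0,26-16)=10
  Job 5: p=9, d=19, C=35, tardiness=max(0,35-19)=16
Total tardiness = 34

34


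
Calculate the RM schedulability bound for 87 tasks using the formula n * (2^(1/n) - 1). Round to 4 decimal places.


Compute 2^(1/87) = 1.0079990316
Subtract 1: 1.0079990316 - 1 = 0.0079990316
Multiply by n: 87 * 0.0079990316 = 0.6959157492
Round to 4 dp: 0.6959

0.6959


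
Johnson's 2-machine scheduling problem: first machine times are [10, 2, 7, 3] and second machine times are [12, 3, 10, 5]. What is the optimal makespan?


Apply Johnson's rule:
  Group 1 (a <= b): [(2, 2, 3), (4, 3, 5), (3, 7, 10), (1, 10, 12)]
  Group 2 (a > b): []
Optimal job order: [2, 4, 3, 1]
Schedule:
  Job 2: M1 done at 2, M2 done at 5
  Job 4: M1 done at 5, M2 done at 10
  Job 3: M1 done at 12, M2 done at 22
  Job 1: M1 done at 22, M2 done at 34
Makespan = 34

34


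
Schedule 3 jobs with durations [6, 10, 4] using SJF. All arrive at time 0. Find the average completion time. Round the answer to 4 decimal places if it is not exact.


SJF order (ascending): [4, 6, 10]
Completion times:
  Job 1: burst=4, C=4
  Job 2: burst=6, C=10
  Job 3: burst=10, C=20
Average completion = 34/3 = 11.3333

11.3333


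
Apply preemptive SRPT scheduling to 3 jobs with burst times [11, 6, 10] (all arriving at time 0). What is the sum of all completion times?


Since all jobs arrive at t=0, SRPT equals SPT ordering.
SPT order: [6, 10, 11]
Completion times:
  Job 1: p=6, C=6
  Job 2: p=10, C=16
  Job 3: p=11, C=27
Total completion time = 6 + 16 + 27 = 49

49


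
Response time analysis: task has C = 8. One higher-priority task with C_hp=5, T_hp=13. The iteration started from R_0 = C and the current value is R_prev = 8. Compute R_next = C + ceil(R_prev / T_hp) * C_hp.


R_next = C + ceil(R_prev / T_hp) * C_hp
ceil(8 / 13) = ceil(0.6154) = 1
Interference = 1 * 5 = 5
R_next = 8 + 5 = 13

13


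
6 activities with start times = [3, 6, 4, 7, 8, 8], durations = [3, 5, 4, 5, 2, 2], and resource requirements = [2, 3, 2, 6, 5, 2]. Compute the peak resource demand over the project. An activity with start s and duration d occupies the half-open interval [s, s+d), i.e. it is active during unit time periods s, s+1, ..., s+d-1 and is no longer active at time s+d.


Each activity i is active on [start_i, start_i + duration_i).
Compute total resource usage per time slot:
  t=0: active resources = [], total = 0
  t=1: active resources = [], total = 0
  t=2: active resources = [], total = 0
  t=3: active resources = [2], total = 2
  t=4: active resources = [2, 2], total = 4
  t=5: active resources = [2, 2], total = 4
  t=6: active resources = [3, 2], total = 5
  t=7: active resources = [3, 2, 6], total = 11
  t=8: active resources = [3, 6, 5, 2], total = 16
  t=9: active resources = [3, 6, 5, 2], total = 16
  t=10: active resources = [3, 6], total = 9
  t=11: active resources = [6], total = 6
Peak resource demand = 16

16


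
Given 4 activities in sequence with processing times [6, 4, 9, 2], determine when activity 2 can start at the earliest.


Activity 2 starts after activities 1 through 1 complete.
Predecessor durations: [6]
ES = 6 = 6

6


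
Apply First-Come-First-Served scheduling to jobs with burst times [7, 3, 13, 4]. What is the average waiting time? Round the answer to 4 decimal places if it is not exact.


FCFS order (as given): [7, 3, 13, 4]
Waiting times:
  Job 1: wait = 0
  Job 2: wait = 7
  Job 3: wait = 10
  Job 4: wait = 23
Sum of waiting times = 40
Average waiting time = 40/4 = 10.0

10.0


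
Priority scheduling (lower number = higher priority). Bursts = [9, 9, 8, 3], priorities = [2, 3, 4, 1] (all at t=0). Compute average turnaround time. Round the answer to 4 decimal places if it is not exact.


Sort by priority (ascending = highest first):
Order: [(1, 3), (2, 9), (3, 9), (4, 8)]
Completion times:
  Priority 1, burst=3, C=3
  Priority 2, burst=9, C=12
  Priority 3, burst=9, C=21
  Priority 4, burst=8, C=29
Average turnaround = 65/4 = 16.25

16.25


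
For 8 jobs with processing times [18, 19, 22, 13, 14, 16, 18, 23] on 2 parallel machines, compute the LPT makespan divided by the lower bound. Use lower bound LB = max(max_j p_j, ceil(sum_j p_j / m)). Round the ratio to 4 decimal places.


LPT order: [23, 22, 19, 18, 18, 16, 14, 13]
Machine loads after assignment: [72, 71]
LPT makespan = 72
Lower bound = max(max_job, ceil(total/2)) = max(23, 72) = 72
Ratio = 72 / 72 = 1.0

1.0


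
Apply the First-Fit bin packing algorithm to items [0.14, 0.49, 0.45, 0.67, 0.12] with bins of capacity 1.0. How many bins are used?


Place items sequentially using First-Fit:
  Item 0.14 -> new Bin 1
  Item 0.49 -> Bin 1 (now 0.63)
  Item 0.45 -> new Bin 2
  Item 0.67 -> new Bin 3
  Item 0.12 -> Bin 1 (now 0.75)
Total bins used = 3

3


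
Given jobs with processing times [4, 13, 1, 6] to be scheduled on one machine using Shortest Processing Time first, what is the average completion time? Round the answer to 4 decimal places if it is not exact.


Sort jobs by processing time (SPT order): [1, 4, 6, 13]
Compute completion times sequentially:
  Job 1: processing = 1, completes at 1
  Job 2: processing = 4, completes at 5
  Job 3: processing = 6, completes at 11
  Job 4: processing = 13, completes at 24
Sum of completion times = 41
Average completion time = 41/4 = 10.25

10.25


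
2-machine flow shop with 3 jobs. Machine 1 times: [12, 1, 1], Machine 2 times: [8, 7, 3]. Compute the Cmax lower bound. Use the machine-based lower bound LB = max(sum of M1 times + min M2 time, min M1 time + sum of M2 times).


LB1 = sum(M1 times) + min(M2 times) = 14 + 3 = 17
LB2 = min(M1 times) + sum(M2 times) = 1 + 18 = 19
Lower bound = max(LB1, LB2) = max(17, 19) = 19

19


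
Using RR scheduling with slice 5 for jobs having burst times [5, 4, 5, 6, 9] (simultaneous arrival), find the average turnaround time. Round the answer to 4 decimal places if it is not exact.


Time quantum = 5
Execution trace:
  J1 runs 5 units, time = 5
  J2 runs 4 units, time = 9
  J3 runs 5 units, time = 14
  J4 runs 5 units, time = 19
  J5 runs 5 units, time = 24
  J4 runs 1 units, time = 25
  J5 runs 4 units, time = 29
Finish times: [5, 9, 14, 25, 29]
Average turnaround = 82/5 = 16.4

16.4


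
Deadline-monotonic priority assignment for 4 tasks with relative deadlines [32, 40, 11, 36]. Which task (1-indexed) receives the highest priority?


Sort tasks by relative deadline (ascending):
  Task 3: deadline = 11
  Task 1: deadline = 32
  Task 4: deadline = 36
  Task 2: deadline = 40
Priority order (highest first): [3, 1, 4, 2]
Highest priority task = 3

3


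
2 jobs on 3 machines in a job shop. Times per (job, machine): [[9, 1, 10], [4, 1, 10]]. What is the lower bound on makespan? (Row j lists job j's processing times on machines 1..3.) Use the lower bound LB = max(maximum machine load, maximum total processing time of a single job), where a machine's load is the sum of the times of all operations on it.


Machine loads:
  Machine 1: 9 + 4 = 13
  Machine 2: 1 + 1 = 2
  Machine 3: 10 + 10 = 20
Max machine load = 20
Job totals:
  Job 1: 20
  Job 2: 15
Max job total = 20
Lower bound = max(20, 20) = 20

20


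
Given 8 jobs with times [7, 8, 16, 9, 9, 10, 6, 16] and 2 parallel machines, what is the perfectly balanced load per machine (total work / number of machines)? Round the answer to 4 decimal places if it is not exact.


Total processing time = 7 + 8 + 16 + 9 + 9 + 10 + 6 + 16 = 81
Number of machines = 2
Ideal balanced load = 81 / 2 = 40.5

40.5


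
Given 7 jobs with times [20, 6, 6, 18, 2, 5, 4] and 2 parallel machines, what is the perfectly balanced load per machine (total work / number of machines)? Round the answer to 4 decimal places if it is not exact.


Total processing time = 20 + 6 + 6 + 18 + 2 + 5 + 4 = 61
Number of machines = 2
Ideal balanced load = 61 / 2 = 30.5

30.5


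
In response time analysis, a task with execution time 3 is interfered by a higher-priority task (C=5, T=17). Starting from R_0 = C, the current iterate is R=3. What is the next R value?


R_next = C + ceil(R_prev / T_hp) * C_hp
ceil(3 / 17) = ceil(0.1765) = 1
Interference = 1 * 5 = 5
R_next = 3 + 5 = 8

8


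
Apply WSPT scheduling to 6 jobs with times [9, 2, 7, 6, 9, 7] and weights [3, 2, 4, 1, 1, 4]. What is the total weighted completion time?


Compute p/w ratios and sort ascending (WSPT): [(2, 2), (7, 4), (7, 4), (9, 3), (6, 1), (9, 1)]
Compute weighted completion times:
  Job (p=2,w=2): C=2, w*C=2*2=4
  Job (p=7,w=4): C=9, w*C=4*9=36
  Job (p=7,w=4): C=16, w*C=4*16=64
  Job (p=9,w=3): C=25, w*C=3*25=75
  Job (p=6,w=1): C=31, w*C=1*31=31
  Job (p=9,w=1): C=40, w*C=1*40=40
Total weighted completion time = 250

250


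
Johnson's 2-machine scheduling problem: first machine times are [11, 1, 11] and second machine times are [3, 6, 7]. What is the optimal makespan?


Apply Johnson's rule:
  Group 1 (a <= b): [(2, 1, 6)]
  Group 2 (a > b): [(3, 11, 7), (1, 11, 3)]
Optimal job order: [2, 3, 1]
Schedule:
  Job 2: M1 done at 1, M2 done at 7
  Job 3: M1 done at 12, M2 done at 19
  Job 1: M1 done at 23, M2 done at 26
Makespan = 26

26


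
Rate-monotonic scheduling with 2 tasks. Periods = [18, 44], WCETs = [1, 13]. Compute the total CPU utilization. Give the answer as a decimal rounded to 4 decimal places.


Compute individual utilizations (exact fractions):
  Task 1: C/T = 1/18 (approx. 0.0556)
  Task 2: C/T = 13/44 (approx. 0.2955)
Total utilization U = 1/18 + 13/44 = 139/396
Rounded to 4 decimal places: U = 0.3510
RM (Liu & Layland) bound for 2 tasks = 0.828427; compare with U = 139/396 (approx. 0.351010)
U <= bound, so schedulable by RM sufficient condition.

0.3510


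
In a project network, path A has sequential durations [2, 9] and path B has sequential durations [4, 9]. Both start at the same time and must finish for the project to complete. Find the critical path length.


Path A total = 2 + 9 = 11
Path B total = 4 + 9 = 13
Critical path = longest path = max(11, 13) = 13

13


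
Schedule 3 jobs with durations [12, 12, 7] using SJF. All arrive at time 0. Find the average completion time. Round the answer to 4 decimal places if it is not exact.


SJF order (ascending): [7, 12, 12]
Completion times:
  Job 1: burst=7, C=7
  Job 2: burst=12, C=19
  Job 3: burst=12, C=31
Average completion = 57/3 = 19.0

19.0


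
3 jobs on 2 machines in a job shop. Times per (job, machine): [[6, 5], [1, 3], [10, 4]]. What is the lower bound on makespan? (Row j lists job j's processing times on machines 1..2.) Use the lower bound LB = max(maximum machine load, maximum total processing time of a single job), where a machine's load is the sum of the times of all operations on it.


Machine loads:
  Machine 1: 6 + 1 + 10 = 17
  Machine 2: 5 + 3 + 4 = 12
Max machine load = 17
Job totals:
  Job 1: 11
  Job 2: 4
  Job 3: 14
Max job total = 14
Lower bound = max(17, 14) = 17

17


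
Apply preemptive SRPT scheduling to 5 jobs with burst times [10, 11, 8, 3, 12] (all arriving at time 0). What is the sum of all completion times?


Since all jobs arrive at t=0, SRPT equals SPT ordering.
SPT order: [3, 8, 10, 11, 12]
Completion times:
  Job 1: p=3, C=3
  Job 2: p=8, C=11
  Job 3: p=10, C=21
  Job 4: p=11, C=32
  Job 5: p=12, C=44
Total completion time = 3 + 11 + 21 + 32 + 44 = 111

111


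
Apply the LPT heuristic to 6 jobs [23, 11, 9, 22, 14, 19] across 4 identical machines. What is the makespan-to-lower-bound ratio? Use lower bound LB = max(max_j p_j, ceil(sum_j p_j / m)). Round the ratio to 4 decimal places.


LPT order: [23, 22, 19, 14, 11, 9]
Machine loads after assignment: [23, 22, 28, 25]
LPT makespan = 28
Lower bound = max(max_job, ceil(total/4)) = max(23, 25) = 25
Ratio = 28 / 25 = 1.12

1.12


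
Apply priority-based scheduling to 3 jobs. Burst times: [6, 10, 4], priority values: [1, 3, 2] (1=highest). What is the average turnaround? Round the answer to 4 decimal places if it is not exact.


Sort by priority (ascending = highest first):
Order: [(1, 6), (2, 4), (3, 10)]
Completion times:
  Priority 1, burst=6, C=6
  Priority 2, burst=4, C=10
  Priority 3, burst=10, C=20
Average turnaround = 36/3 = 12.0

12.0


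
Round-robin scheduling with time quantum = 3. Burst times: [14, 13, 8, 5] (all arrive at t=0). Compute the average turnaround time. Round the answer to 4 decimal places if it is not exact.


Time quantum = 3
Execution trace:
  J1 runs 3 units, time = 3
  J2 runs 3 units, time = 6
  J3 runs 3 units, time = 9
  J4 runs 3 units, time = 12
  J1 runs 3 units, time = 15
  J2 runs 3 units, time = 18
  J3 runs 3 units, time = 21
  J4 runs 2 units, time = 23
  J1 runs 3 units, time = 26
  J2 runs 3 units, time = 29
  J3 runs 2 units, time = 31
  J1 runs 3 units, time = 34
  J2 runs 3 units, time = 37
  J1 runs 2 units, time = 39
  J2 runs 1 units, time = 40
Finish times: [39, 40, 31, 23]
Average turnaround = 133/4 = 33.25

33.25


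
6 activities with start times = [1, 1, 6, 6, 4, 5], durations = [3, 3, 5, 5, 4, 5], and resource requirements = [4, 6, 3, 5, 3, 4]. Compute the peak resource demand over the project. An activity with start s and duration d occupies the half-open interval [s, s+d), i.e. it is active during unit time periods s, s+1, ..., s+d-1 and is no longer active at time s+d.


Each activity i is active on [start_i, start_i + duration_i).
Compute total resource usage per time slot:
  t=0: active resources = [], total = 0
  t=1: active resources = [4, 6], total = 10
  t=2: active resources = [4, 6], total = 10
  t=3: active resources = [4, 6], total = 10
  t=4: active resources = [3], total = 3
  t=5: active resources = [3, 4], total = 7
  t=6: active resources = [3, 5, 3, 4], total = 15
  t=7: active resources = [3, 5, 3, 4], total = 15
  t=8: active resources = [3, 5, 4], total = 12
  t=9: active resources = [3, 5, 4], total = 12
  t=10: active resources = [3, 5], total = 8
Peak resource demand = 15

15


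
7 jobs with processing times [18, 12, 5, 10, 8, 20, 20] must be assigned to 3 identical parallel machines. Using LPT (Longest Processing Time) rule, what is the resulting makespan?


Sort jobs in decreasing order (LPT): [20, 20, 18, 12, 10, 8, 5]
Assign each job to the least loaded machine:
  Machine 1: jobs [20, 10], load = 30
  Machine 2: jobs [20, 8, 5], load = 33
  Machine 3: jobs [18, 12], load = 30
Makespan = max load = 33

33


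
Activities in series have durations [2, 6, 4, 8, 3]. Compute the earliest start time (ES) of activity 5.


Activity 5 starts after activities 1 through 4 complete.
Predecessor durations: [2, 6, 4, 8]
ES = 2 + 6 + 4 + 8 = 20

20


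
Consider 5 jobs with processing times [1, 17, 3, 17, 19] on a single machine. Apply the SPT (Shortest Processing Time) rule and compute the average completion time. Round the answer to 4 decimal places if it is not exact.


Sort jobs by processing time (SPT order): [1, 3, 17, 17, 19]
Compute completion times sequentially:
  Job 1: processing = 1, completes at 1
  Job 2: processing = 3, completes at 4
  Job 3: processing = 17, completes at 21
  Job 4: processing = 17, completes at 38
  Job 5: processing = 19, completes at 57
Sum of completion times = 121
Average completion time = 121/5 = 24.2

24.2


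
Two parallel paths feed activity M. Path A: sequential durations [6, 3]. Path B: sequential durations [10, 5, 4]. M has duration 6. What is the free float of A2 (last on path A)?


ES(A2) = sum of predecessors on chain A = 6
EF(A2) = ES + duration = 6 + 3 = 9
Successor of A2 is M. ES(M) = max(sum(A), sum(B)) = max(9, 19) = 19
Free float = ES(successor) - EF(current) = 19 - 9 = 10

10


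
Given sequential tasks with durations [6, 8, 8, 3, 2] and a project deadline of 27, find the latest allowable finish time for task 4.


LF(activity 4) = deadline - sum of successor durations
Successors: activities 5 through 5 with durations [2]
Sum of successor durations = 2
LF = 27 - 2 = 25

25


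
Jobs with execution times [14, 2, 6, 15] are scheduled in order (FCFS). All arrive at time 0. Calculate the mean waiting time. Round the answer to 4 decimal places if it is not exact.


FCFS order (as given): [14, 2, 6, 15]
Waiting times:
  Job 1: wait = 0
  Job 2: wait = 14
  Job 3: wait = 16
  Job 4: wait = 22
Sum of waiting times = 52
Average waiting time = 52/4 = 13.0

13.0


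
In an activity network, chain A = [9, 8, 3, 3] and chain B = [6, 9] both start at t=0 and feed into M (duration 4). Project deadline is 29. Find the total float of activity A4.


Forward pass: ES(A4) = sum of predecessors on chain A = 20
EF = ES + duration = 20 + 3 = 23
Backward pass: LF(M) = deadline = 29; LS(M) = 29 - 4 = 25
LF(A4) = LS(M) - sum(successors on chain A) = 25 - 0 = 25
LS = LF - duration = 25 - 3 = 22
Total float = LS - ES = 22 - 20 = 2

2


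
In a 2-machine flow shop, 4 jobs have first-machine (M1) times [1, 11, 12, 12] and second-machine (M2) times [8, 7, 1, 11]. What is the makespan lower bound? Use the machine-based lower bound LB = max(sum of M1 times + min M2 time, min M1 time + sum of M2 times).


LB1 = sum(M1 times) + min(M2 times) = 36 + 1 = 37
LB2 = min(M1 times) + sum(M2 times) = 1 + 27 = 28
Lower bound = max(LB1, LB2) = max(37, 28) = 37

37


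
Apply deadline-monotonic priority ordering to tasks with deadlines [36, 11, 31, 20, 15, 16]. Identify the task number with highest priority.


Sort tasks by relative deadline (ascending):
  Task 2: deadline = 11
  Task 5: deadline = 15
  Task 6: deadline = 16
  Task 4: deadline = 20
  Task 3: deadline = 31
  Task 1: deadline = 36
Priority order (highest first): [2, 5, 6, 4, 3, 1]
Highest priority task = 2

2


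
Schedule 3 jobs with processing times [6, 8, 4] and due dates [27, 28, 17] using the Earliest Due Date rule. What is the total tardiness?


Sort by due date (EDD order): [(4, 17), (6, 27), (8, 28)]
Compute completion times and tardiness:
  Job 1: p=4, d=17, C=4, tardiness=max(0,4-17)=0
  Job 2: p=6, d=27, C=10, tardiness=max(0,10-27)=0
  Job 3: p=8, d=28, C=18, tardiness=max(0,18-28)=0
Total tardiness = 0

0


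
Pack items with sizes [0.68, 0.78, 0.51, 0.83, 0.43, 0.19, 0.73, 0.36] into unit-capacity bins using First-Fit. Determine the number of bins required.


Place items sequentially using First-Fit:
  Item 0.68 -> new Bin 1
  Item 0.78 -> new Bin 2
  Item 0.51 -> new Bin 3
  Item 0.83 -> new Bin 4
  Item 0.43 -> Bin 3 (now 0.94)
  Item 0.19 -> Bin 1 (now 0.87)
  Item 0.73 -> new Bin 5
  Item 0.36 -> new Bin 6
Total bins used = 6

6


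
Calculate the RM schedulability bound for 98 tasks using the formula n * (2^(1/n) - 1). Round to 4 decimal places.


Compute 2^(1/98) = 1.0070980027
Subtract 1: 1.0070980027 - 1 = 0.0070980027
Multiply by n: 98 * 0.0070980027 = 0.6956042646
Round to 4 dp: 0.6956

0.6956


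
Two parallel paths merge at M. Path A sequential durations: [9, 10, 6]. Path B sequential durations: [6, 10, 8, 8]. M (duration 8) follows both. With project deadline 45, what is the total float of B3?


Forward pass: ES(B3) = sum of predecessors on chain B = 16
EF = ES + duration = 16 + 8 = 24
Backward pass: LF(M) = deadline = 45; LS(M) = 45 - 8 = 37
LF(B3) = LS(M) - sum(successors on chain B) = 37 - 8 = 29
LS = LF - duration = 29 - 8 = 21
Total float = LS - ES = 21 - 16 = 5

5


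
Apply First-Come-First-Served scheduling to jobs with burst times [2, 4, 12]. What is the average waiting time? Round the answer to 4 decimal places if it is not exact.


FCFS order (as given): [2, 4, 12]
Waiting times:
  Job 1: wait = 0
  Job 2: wait = 2
  Job 3: wait = 6
Sum of waiting times = 8
Average waiting time = 8/3 = 2.6667

2.6667
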